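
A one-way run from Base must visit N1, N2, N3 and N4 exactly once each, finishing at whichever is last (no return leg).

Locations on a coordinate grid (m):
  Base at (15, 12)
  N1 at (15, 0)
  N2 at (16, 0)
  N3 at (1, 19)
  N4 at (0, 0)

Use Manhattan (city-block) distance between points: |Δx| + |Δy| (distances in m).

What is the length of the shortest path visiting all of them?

Shortest open route: 49 m.

There are 4! = 24 possible orderings.
Base - N1 - N2 - N3 - N4: 12+1+34+20 = 67
Base - N1 - N2 - N4 - N3: 12+1+16+20 = 49
Base - N1 - N3 - N2 - N4: 12+33+34+16 = 95
Base - N1 - N3 - N4 - N2: 12+33+20+16 = 81
Base - N1 - N4 - N2 - N3: 12+15+16+34 = 77
Base - N1 - N4 - N3 - N2: 12+15+20+34 = 81
Base - N2 - N1 - N3 - N4: 13+1+33+20 = 67
Base - N2 - N1 - N4 - N3: 13+1+15+20 = 49
Base - N2 - N3 - N1 - N4: 13+34+33+15 = 95
Base - N2 - N3 - N4 - N1: 13+34+20+15 = 82
Base - N2 - N4 - N1 - N3: 13+16+15+33 = 77
Base - N2 - N4 - N3 - N1: 13+16+20+33 = 82
Base - N3 - N1 - N2 - N4: 21+33+1+16 = 71
Base - N3 - N1 - N4 - N2: 21+33+15+16 = 85
… (10 more)
The minimum is 49.
One shortest path: Base → N1 → N2 → N4 → N3.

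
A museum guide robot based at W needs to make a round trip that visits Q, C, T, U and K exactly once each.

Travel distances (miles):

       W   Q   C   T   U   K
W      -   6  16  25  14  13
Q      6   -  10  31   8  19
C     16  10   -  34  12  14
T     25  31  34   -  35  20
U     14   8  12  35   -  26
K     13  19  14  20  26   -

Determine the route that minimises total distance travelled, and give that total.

There are 60 distinct closed tours to check (reversals are equivalent).
W→Q→C→T→U→K→W: 6+10+34+35+26+13 = 124
W→Q→C→T→K→U→W: 6+10+34+20+26+14 = 110
W→Q→C→U→T→K→W: 6+10+12+35+20+13 = 96
W→Q→C→U→K→T→W: 6+10+12+26+20+25 = 99
W→Q→C→K→T→U→W: 6+10+14+20+35+14 = 99
W→Q→C→K→U→T→W: 6+10+14+26+35+25 = 116
W→Q→T→C→U→K→W: 6+31+34+12+26+13 = 122
W→Q→T→C→K→U→W: 6+31+34+14+26+14 = 125
W→Q→T→U→C→K→W: 6+31+35+12+14+13 = 111
W→Q→T→U→K→C→W: 6+31+35+26+14+16 = 128
W→Q→T→K→C→U→W: 6+31+20+14+12+14 = 97
W→Q→T→K→U→C→W: 6+31+20+26+12+16 = 111
W→Q→U→C→T→K→W: 6+8+12+34+20+13 = 93
W→Q→U→C→K→T→W: 6+8+12+14+20+25 = 85
… (46 more)
The minimum is 85.
One optimal route: W → Q → U → C → K → T → W (or its reverse).

Shortest round trip = 85 miles.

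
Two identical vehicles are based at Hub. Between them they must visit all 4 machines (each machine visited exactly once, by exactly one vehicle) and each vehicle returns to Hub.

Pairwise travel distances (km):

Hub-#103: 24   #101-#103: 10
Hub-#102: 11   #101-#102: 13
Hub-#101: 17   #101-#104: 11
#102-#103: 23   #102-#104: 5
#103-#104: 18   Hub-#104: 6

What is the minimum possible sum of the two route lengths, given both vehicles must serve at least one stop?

70 km — the smallest possible combined total.

Check every non-empty split of the stops between the two vehicles; for each half take its own optimal tour:
  {#101} + {#102, #103, #104}: 34 + 58 = 92
  {#102} + {#101, #103, #104}: 22 + 51 = 73
  {#101, #102} + {#103, #104}: 41 + 48 = 89
  {#103} + {#101, #102, #104}: 48 + 41 = 89
  {#101, #103} + {#102, #104}: 51 + 22 = 73
  {#102, #103} + {#101, #104}: 58 + 34 = 92
  … (7 splits in total)
  {#101, #102, #103} + {#104}: 58 + 12 = 70  ← best
Best: vehicle 1 Hub → #102 → #101 → #103 → Hub = 58; vehicle 2 Hub → #104 → Hub = 12; combined 70.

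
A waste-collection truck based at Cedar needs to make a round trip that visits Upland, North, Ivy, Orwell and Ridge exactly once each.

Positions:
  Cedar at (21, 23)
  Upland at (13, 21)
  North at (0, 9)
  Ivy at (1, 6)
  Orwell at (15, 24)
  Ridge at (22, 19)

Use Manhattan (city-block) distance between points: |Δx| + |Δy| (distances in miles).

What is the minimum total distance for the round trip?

Shortest round trip = 80 miles.

Cedar-Upland-North-Ivy-Orwell-Ridge-Cedar: 10+25+4+32+12+5 = 88
Cedar-Upland-North-Ivy-Ridge-Orwell-Cedar: 10+25+4+34+12+7 = 92
Cedar-Upland-North-Orwell-Ivy-Ridge-Cedar: 10+25+30+32+34+5 = 136
Cedar-Upland-North-Orwell-Ridge-Ivy-Cedar: 10+25+30+12+34+37 = 148
Cedar-Upland-North-Ridge-Ivy-Orwell-Cedar: 10+25+32+34+32+7 = 140
Cedar-Upland-North-Ridge-Orwell-Ivy-Cedar: 10+25+32+12+32+37 = 148
Cedar-Upland-Ivy-North-Orwell-Ridge-Cedar: 10+27+4+30+12+5 = 88
Cedar-Upland-Ivy-North-Ridge-Orwell-Cedar: 10+27+4+32+12+7 = 92
Cedar-Upland-Ivy-Orwell-North-Ridge-Cedar: 10+27+32+30+32+5 = 136
Cedar-Upland-Ivy-Orwell-Ridge-North-Cedar: 10+27+32+12+32+35 = 148
Cedar-Upland-Ivy-Ridge-North-Orwell-Cedar: 10+27+34+32+30+7 = 140
Cedar-Upland-Ivy-Ridge-Orwell-North-Cedar: 10+27+34+12+30+35 = 148
Cedar-Upland-Orwell-North-Ivy-Ridge-Cedar: 10+5+30+4+34+5 = 88
Cedar-Upland-Orwell-North-Ridge-Ivy-Cedar: 10+5+30+32+34+37 = 148
… (46 more)
Cedar-Orwell-Upland-North-Ivy-Ridge-Cedar: 7+5+25+4+34+5 = 80  ← best
The minimum is 80.
One optimal route: Cedar → Orwell → Upland → North → Ivy → Ridge → Cedar (or its reverse).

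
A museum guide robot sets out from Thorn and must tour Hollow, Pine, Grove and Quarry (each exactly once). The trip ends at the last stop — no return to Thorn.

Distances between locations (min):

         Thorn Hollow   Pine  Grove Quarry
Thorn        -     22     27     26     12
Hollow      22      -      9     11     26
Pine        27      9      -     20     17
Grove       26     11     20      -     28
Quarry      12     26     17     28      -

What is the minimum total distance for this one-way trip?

Shortest open route: 49 min.

There are 4! = 24 possible orderings.
Thorn→Hollow→Pine→Grove→Quarry: 22+9+20+28 = 79
Thorn→Hollow→Pine→Quarry→Grove: 22+9+17+28 = 76
Thorn→Hollow→Grove→Pine→Quarry: 22+11+20+17 = 70
Thorn→Hollow→Grove→Quarry→Pine: 22+11+28+17 = 78
Thorn→Hollow→Quarry→Pine→Grove: 22+26+17+20 = 85
Thorn→Hollow→Quarry→Grove→Pine: 22+26+28+20 = 96
Thorn→Pine→Hollow→Grove→Quarry: 27+9+11+28 = 75
Thorn→Pine→Hollow→Quarry→Grove: 27+9+26+28 = 90
Thorn→Pine→Grove→Hollow→Quarry: 27+20+11+26 = 84
Thorn→Pine→Grove→Quarry→Hollow: 27+20+28+26 = 101
Thorn→Pine→Quarry→Hollow→Grove: 27+17+26+11 = 81
Thorn→Pine→Quarry→Grove→Hollow: 27+17+28+11 = 83
Thorn→Grove→Hollow→Pine→Quarry: 26+11+9+17 = 63
Thorn→Grove→Hollow→Quarry→Pine: 26+11+26+17 = 80
… (10 more)
Thorn→Quarry→Pine→Hollow→Grove: 12+17+9+11 = 49  ← best
The minimum is 49.
One shortest path: Thorn → Quarry → Pine → Hollow → Grove.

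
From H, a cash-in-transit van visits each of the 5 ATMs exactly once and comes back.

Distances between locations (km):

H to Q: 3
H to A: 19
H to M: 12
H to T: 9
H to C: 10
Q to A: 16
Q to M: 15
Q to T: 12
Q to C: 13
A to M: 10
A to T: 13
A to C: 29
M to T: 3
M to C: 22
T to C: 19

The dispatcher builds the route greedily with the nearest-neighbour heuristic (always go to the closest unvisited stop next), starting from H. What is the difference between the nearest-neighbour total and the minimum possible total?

6 km longer than the optimal tour.

H: Q=3, T=9, C=10, M=12, A=19 ⇒ Q
Q: T=12, C=13, M=15, A=16 ⇒ T
T: M=3, A=13, C=19 ⇒ M
M: A=10, C=22 ⇒ A
A: C=29 ⇒ C
NN route H → Q → T → M → A → C → H costs 67.
Optimal: H → Q → A → M → T → C → H costs 61 (by enumerating all 60 distinct tours).
Excess = 67 − 61 = 6.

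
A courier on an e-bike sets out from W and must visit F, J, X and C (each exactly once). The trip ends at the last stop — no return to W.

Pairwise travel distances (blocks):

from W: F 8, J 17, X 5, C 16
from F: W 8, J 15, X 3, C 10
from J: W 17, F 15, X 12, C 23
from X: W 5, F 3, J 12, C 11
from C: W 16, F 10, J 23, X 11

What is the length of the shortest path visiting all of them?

Shortest open route: 41 blocks.

There are 4! = 24 possible orderings.
W → F → J → X → C: 8+15+12+11 = 46
W → F → J → C → X: 8+15+23+11 = 57
W → F → X → J → C: 8+3+12+23 = 46
W → F → X → C → J: 8+3+11+23 = 45
W → F → C → J → X: 8+10+23+12 = 53
W → F → C → X → J: 8+10+11+12 = 41
W → J → F → X → C: 17+15+3+11 = 46
W → J → F → C → X: 17+15+10+11 = 53
W → J → X → F → C: 17+12+3+10 = 42
W → J → X → C → F: 17+12+11+10 = 50
W → J → C → F → X: 17+23+10+3 = 53
W → J → C → X → F: 17+23+11+3 = 54
W → X → F → J → C: 5+3+15+23 = 46
W → X → F → C → J: 5+3+10+23 = 41
… (10 more)
The minimum is 41.
One shortest path: W → F → C → X → J.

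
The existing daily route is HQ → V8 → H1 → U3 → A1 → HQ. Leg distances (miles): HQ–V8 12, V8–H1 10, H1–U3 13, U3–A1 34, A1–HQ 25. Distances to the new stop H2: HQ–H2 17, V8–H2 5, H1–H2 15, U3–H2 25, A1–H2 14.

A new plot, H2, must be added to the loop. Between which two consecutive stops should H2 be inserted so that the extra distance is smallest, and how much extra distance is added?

Insertion cost between consecutive stops i–j is d(i,H2) + d(H2,j) − d(i,j):
  between HQ and V8: 17 + 5 − 12 = 10
  between V8 and H1: 5 + 15 − 10 = 10
  between H1 and U3: 15 + 25 − 13 = 27
  between U3 and A1: 25 + 14 − 34 = 5
  between A1 and HQ: 14 + 17 − 25 = 6
Cheapest insertion is between U3 and A1, adding 5.
New total = 94 + 5 = 99.

Adding 5 miles by placing H2 on the U3–A1 leg.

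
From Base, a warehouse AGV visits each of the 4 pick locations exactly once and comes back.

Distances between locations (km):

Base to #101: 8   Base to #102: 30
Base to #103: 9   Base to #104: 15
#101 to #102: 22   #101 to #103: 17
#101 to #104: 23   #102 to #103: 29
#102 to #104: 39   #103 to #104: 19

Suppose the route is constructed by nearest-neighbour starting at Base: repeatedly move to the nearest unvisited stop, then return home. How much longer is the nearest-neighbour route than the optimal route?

Base: #101=8, #103=9, #104=15, #102=30 ⇒ #101
#101: #103=17, #102=22, #104=23 ⇒ #103
#103: #104=19, #102=29 ⇒ #104
#104: #102=39 ⇒ #102
NN route Base → #101 → #103 → #104 → #102 → Base costs 113.
Optimal: Base → #101 → #102 → #103 → #104 → Base costs 93 (by enumerating all 12 distinct tours).
Excess = 113 − 93 = 20.

The nearest-neighbour route is 20 km longer than optimal.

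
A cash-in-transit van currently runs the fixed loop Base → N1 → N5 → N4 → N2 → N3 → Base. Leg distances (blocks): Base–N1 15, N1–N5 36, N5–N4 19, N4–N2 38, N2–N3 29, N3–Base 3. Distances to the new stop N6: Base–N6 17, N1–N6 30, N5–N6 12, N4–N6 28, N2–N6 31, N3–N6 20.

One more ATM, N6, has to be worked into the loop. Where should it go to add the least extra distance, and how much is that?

+6 blocks — insert N6 between N1 and N5.

Insertion cost between consecutive stops i–j is d(i,N6) + d(N6,j) − d(i,j):
  between Base and N1: 17 + 30 − 15 = 32
  between N1 and N5: 30 + 12 − 36 = 6
  between N5 and N4: 12 + 28 − 19 = 21
  between N4 and N2: 28 + 31 − 38 = 21
  between N2 and N3: 31 + 20 − 29 = 22
  between N3 and Base: 20 + 17 − 3 = 34
Cheapest insertion is between N1 and N5, adding 6.
New total = 140 + 6 = 146.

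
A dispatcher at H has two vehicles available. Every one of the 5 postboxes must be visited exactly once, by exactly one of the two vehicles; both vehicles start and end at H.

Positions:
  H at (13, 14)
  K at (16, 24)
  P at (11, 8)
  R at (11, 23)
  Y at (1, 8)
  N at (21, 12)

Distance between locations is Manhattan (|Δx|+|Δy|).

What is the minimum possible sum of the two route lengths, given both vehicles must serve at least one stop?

80 — the smallest possible combined total.

Try each way of splitting the stops between the two vehicles (each non-empty) and, for each split, find the best tour for each vehicle:
  {K} + {P, R, Y, N}: 26 + 70 = 96
  {P} + {K, R, Y, N}: 16 + 76 = 92
  {K, P} + {R, Y, N}: 42 + 70 = 112
  {R} + {K, P, Y, N}: 22 + 72 = 94
  {K, R} + {P, Y, N}: 30 + 52 = 82
  {P, R} + {K, Y, N}: 34 + 72 = 106
  … (15 splits in total)
  {P, Y} + {K, R, N}: 36 + 44 = 80  ← best
Best: vehicle 1 H → P → Y → H = 36; vehicle 2 H → R → K → N → H = 44; combined 80.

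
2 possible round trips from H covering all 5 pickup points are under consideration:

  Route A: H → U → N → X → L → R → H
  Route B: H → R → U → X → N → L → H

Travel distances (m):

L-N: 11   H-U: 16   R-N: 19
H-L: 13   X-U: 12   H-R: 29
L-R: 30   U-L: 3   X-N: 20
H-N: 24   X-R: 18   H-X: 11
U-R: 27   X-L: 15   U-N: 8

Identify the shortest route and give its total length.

112 m — Route B is the shortest.

Route A: 16 + 8 + 20 + 15 + 30 + 29 = 118
Route B: 29 + 27 + 12 + 20 + 11 + 13 = 112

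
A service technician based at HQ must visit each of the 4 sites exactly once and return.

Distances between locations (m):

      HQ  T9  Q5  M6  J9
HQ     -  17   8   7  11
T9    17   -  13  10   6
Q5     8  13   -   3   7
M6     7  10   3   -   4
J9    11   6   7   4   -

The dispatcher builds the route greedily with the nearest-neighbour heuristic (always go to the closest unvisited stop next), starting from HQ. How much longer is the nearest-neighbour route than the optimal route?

The nearest-neighbour route is 2 m longer than optimal.

From HQ: M6=7, Q5=8, J9=11, T9=17 → choose M6 (7).
From M6: Q5=3, J9=4, T9=10 → choose Q5 (3).
From Q5: J9=7, T9=13 → choose J9 (7).
From J9: T9=6 → choose T9 (6).
NN route HQ → M6 → Q5 → J9 → T9 → HQ costs 40.
Optimal: HQ → T9 → J9 → M6 → Q5 → HQ costs 38 (by enumerating all 12 distinct tours).
Excess = 40 − 38 = 2.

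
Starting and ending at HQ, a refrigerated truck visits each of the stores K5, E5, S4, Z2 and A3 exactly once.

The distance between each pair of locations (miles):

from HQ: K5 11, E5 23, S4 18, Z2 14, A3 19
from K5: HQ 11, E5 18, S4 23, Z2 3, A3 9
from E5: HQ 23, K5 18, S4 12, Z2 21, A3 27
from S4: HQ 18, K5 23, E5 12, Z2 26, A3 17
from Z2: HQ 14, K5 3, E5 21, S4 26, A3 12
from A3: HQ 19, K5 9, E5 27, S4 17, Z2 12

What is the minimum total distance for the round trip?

There are 60 distinct closed tours to check (reversals are equivalent).
HQ→K5→E5→S4→Z2→A3→HQ: 11+18+12+26+12+19 = 98
HQ→K5→E5→S4→A3→Z2→HQ: 11+18+12+17+12+14 = 84
HQ→K5→E5→Z2→S4→A3→HQ: 11+18+21+26+17+19 = 112
HQ→K5→E5→Z2→A3→S4→HQ: 11+18+21+12+17+18 = 97
HQ→K5→E5→A3→S4→Z2→HQ: 11+18+27+17+26+14 = 113
HQ→K5→E5→A3→Z2→S4→HQ: 11+18+27+12+26+18 = 112
HQ→K5→S4→E5→Z2→A3→HQ: 11+23+12+21+12+19 = 98
HQ→K5→S4→E5→A3→Z2→HQ: 11+23+12+27+12+14 = 99
HQ→K5→S4→Z2→E5→A3→HQ: 11+23+26+21+27+19 = 127
HQ→K5→S4→Z2→A3→E5→HQ: 11+23+26+12+27+23 = 122
HQ→K5→S4→A3→E5→Z2→HQ: 11+23+17+27+21+14 = 113
HQ→K5→S4→A3→Z2→E5→HQ: 11+23+17+12+21+23 = 107
HQ→K5→Z2→E5→S4→A3→HQ: 11+3+21+12+17+19 = 83
HQ→K5→Z2→E5→A3→S4→HQ: 11+3+21+27+17+18 = 97
… (46 more)
HQ→K5→Z2→A3→S4→E5→HQ: 11+3+12+17+12+23 = 78  ← best
The minimum is 78.
One optimal route: HQ → K5 → Z2 → A3 → S4 → E5 → HQ (or its reverse).

78 miles — the shortest possible round trip.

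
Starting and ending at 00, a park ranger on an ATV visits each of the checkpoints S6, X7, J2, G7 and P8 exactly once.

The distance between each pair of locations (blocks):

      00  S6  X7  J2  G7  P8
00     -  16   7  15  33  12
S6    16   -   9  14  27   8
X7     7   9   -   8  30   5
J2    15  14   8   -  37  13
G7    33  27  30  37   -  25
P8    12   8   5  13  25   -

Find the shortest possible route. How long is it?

With 5 stops there are 5!/2 = 60 distinct round trips (a route and its reverse cost the same).
00→S6→X7→J2→G7→P8→00: 16+9+8+37+25+12 = 107
00→S6→X7→J2→P8→G7→00: 16+9+8+13+25+33 = 104
00→S6→X7→G7→J2→P8→00: 16+9+30+37+13+12 = 117
00→S6→X7→G7→P8→J2→00: 16+9+30+25+13+15 = 108
00→S6→X7→P8→J2→G7→00: 16+9+5+13+37+33 = 113
00→S6→X7→P8→G7→J2→00: 16+9+5+25+37+15 = 107
00→S6→J2→X7→G7→P8→00: 16+14+8+30+25+12 = 105
00→S6→J2→X7→P8→G7→00: 16+14+8+5+25+33 = 101
00→S6→J2→G7→X7→P8→00: 16+14+37+30+5+12 = 114
00→S6→J2→G7→P8→X7→00: 16+14+37+25+5+7 = 104
00→S6→J2→P8→X7→G7→00: 16+14+13+5+30+33 = 111
00→S6→J2→P8→G7→X7→00: 16+14+13+25+30+7 = 105
00→S6→G7→X7→J2→P8→00: 16+27+30+8+13+12 = 106
00→S6→G7→X7→P8→J2→00: 16+27+30+5+13+15 = 106
… (46 more)
00→X7→J2→S6→G7→P8→00: 7+8+14+27+25+12 = 93  ← best
The minimum is 93.
One optimal route: 00 → X7 → J2 → S6 → G7 → P8 → 00 (or its reverse).

93 blocks — the shortest possible round trip.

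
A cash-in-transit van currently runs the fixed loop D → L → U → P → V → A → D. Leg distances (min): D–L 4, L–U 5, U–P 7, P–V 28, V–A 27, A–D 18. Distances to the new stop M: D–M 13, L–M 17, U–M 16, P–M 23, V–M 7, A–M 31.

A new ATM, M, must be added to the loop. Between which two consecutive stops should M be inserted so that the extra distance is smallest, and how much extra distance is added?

Insertion cost between consecutive stops i–j is d(i,M) + d(M,j) − d(i,j):
  between D and L: 13 + 17 − 4 = 26
  between L and U: 17 + 16 − 5 = 28
  between U and P: 16 + 23 − 7 = 32
  between P and V: 23 + 7 − 28 = 2
  between V and A: 7 + 31 − 27 = 11
  between A and D: 31 + 13 − 18 = 26
Cheapest insertion is between P and V, adding 2.
New total = 89 + 2 = 91.

Minimum extra distance: 2 min, inserting M between P and V.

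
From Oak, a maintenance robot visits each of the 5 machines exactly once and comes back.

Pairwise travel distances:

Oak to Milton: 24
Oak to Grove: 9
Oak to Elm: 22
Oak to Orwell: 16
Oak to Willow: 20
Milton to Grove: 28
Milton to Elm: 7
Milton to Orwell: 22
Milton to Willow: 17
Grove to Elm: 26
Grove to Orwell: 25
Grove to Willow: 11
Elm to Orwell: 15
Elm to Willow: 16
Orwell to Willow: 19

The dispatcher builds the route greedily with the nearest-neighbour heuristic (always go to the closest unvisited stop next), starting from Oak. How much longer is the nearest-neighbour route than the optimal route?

Oak: Grove=9, Orwell=16, Willow=20, Elm=22, Milton=24 ⇒ Grove
Grove: Willow=11, Orwell=25, Elm=26, Milton=28 ⇒ Willow
Willow: Elm=16, Milton=17, Orwell=19 ⇒ Elm
Elm: Milton=7, Orwell=15 ⇒ Milton
Milton: Orwell=22 ⇒ Orwell
NN route Oak → Grove → Willow → Elm → Milton → Orwell → Oak costs 81.
Optimal: Oak → Grove → Willow → Milton → Elm → Orwell → Oak costs 75 (by enumerating all 60 distinct tours).
Excess = 81 − 75 = 6.

6 longer than the optimal tour.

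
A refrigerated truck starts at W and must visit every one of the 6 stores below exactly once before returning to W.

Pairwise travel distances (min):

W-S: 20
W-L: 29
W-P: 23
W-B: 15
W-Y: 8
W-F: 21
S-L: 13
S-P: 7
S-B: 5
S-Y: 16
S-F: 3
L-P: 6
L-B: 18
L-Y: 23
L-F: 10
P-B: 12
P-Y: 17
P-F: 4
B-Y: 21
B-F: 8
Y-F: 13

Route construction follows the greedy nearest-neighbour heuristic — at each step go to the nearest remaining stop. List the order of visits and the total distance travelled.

76 min along W → Y → F → S → B → P → L → W.

From W: distances to unvisited — Y=8, B=15, S=20, F=21, P=23, L=29. Nearest is Y (8).
From Y: distances to unvisited — F=13, S=16, P=17, B=21, L=23. Nearest is F (13).
From F: distances to unvisited — S=3, P=4, B=8, L=10. Nearest is S (3).
From S: distances to unvisited — B=5, P=7, L=13. Nearest is B (5).
From B: distances to unvisited — P=12, L=18. Nearest is P (12).
From P: distances to unvisited — L=6. Nearest is L (6).
Return L→W: 29.
Total = 8 + 13 + 3 + 5 + 12 + 6 + 29 = 76.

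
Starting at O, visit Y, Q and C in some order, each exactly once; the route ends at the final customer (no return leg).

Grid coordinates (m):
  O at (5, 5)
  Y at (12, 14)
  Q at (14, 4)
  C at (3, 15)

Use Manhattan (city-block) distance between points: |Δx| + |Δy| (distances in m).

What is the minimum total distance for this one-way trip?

There are 3! = 6 possible orderings.
O - Y - Q - C: 16+12+22 = 50
O - Y - C - Q: 16+10+22 = 48
O - Q - Y - C: 10+12+10 = 32
O - Q - C - Y: 10+22+10 = 42
O - C - Y - Q: 12+10+12 = 34
O - C - Q - Y: 12+22+12 = 46
The minimum is 32.
One shortest path: O → Q → Y → C.

Shortest open route: 32 m.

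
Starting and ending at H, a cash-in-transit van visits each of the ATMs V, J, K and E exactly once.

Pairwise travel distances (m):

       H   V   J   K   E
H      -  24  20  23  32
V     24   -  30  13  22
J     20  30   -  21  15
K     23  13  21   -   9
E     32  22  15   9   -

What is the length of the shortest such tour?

81 m — the shortest possible round trip.

With 4 stops there are 4!/2 = 12 distinct round trips (a route and its reverse cost the same).
H-V-J-K-E-H: 24+30+21+9+32 = 116
H-V-J-E-K-H: 24+30+15+9+23 = 101
H-V-K-J-E-H: 24+13+21+15+32 = 105
H-V-K-E-J-H: 24+13+9+15+20 = 81
H-V-E-J-K-H: 24+22+15+21+23 = 105
H-V-E-K-J-H: 24+22+9+21+20 = 96
H-J-V-K-E-H: 20+30+13+9+32 = 104
H-J-V-E-K-H: 20+30+22+9+23 = 104
H-J-K-V-E-H: 20+21+13+22+32 = 108
H-J-E-V-K-H: 20+15+22+13+23 = 93
H-K-V-J-E-H: 23+13+30+15+32 = 113
H-K-J-V-E-H: 23+21+30+22+32 = 128
The minimum is 81.
One optimal route: H → V → K → E → J → H (or its reverse).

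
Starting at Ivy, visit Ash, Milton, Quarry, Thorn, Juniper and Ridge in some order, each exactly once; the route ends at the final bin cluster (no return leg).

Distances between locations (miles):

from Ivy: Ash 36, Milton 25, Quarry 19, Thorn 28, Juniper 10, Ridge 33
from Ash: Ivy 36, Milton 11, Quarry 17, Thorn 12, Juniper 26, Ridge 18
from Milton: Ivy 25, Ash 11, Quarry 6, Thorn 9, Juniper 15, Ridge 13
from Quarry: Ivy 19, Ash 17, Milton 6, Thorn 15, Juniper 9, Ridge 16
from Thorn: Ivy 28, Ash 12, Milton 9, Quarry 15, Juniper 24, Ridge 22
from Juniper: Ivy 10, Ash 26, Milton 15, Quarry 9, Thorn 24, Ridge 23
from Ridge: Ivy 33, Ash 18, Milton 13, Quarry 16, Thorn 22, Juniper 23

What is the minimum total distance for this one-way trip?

There are 6! = 720 possible orderings.
Ivy → Ash → Milton → Quarry → Thorn → Juniper → Ridge: 36+11+6+15+24+23 = 115
Ivy → Ash → Milton → Quarry → Thorn → Ridge → Juniper: 36+11+6+15+22+23 = 113
Ivy → Ash → Milton → Quarry → Juniper → Thorn → Ridge: 36+11+6+9+24+22 = 108
Ivy → Ash → Milton → Quarry → Juniper → Ridge → Thorn: 36+11+6+9+23+22 = 107
Ivy → Ash → Milton → Quarry → Ridge → Thorn → Juniper: 36+11+6+16+22+24 = 115
Ivy → Ash → Milton → Quarry → Ridge → Juniper → Thorn: 36+11+6+16+23+24 = 116
Ivy → Ash → Milton → Thorn → Quarry → Juniper → Ridge: 36+11+9+15+9+23 = 103
Ivy → Ash → Milton → Thorn → Quarry → Ridge → Juniper: 36+11+9+15+16+23 = 110
… (712 more)
Ivy → Juniper → Quarry → Milton → Thorn → Ash → Ridge: 10+9+6+9+12+18 = 64  ← best
The minimum is 64.
One shortest path: Ivy → Juniper → Quarry → Milton → Thorn → Ash → Ridge.

Shortest open route: 64 miles.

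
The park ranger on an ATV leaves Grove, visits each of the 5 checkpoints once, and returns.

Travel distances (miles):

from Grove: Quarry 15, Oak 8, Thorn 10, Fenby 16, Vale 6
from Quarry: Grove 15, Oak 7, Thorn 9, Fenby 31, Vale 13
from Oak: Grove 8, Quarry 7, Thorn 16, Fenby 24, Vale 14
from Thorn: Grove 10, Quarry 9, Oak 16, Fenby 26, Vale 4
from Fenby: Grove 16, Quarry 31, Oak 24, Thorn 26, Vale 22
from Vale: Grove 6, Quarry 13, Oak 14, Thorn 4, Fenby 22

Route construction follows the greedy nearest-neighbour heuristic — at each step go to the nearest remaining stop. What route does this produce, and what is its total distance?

Grove → [Vale:6 / Oak:8 / Thorn:10 / Quarry:15 / Fenby:16] → Vale (6)
Vale → [Thorn:4 / Quarry:13 / Oak:14 / Fenby:22] → Thorn (4)
Thorn → [Quarry:9 / Oak:16 / Fenby:26] → Quarry (9)
Quarry → [Oak:7 / Fenby:31] → Oak (7)
Oak → [Fenby:24] → Fenby (24)
Return Fenby→Grove: 16.
Total = 6 + 4 + 9 + 7 + 24 + 16 = 66.

Total distance 66 miles via the nearest-neighbour route Grove → Vale → Thorn → Quarry → Oak → Fenby → Grove.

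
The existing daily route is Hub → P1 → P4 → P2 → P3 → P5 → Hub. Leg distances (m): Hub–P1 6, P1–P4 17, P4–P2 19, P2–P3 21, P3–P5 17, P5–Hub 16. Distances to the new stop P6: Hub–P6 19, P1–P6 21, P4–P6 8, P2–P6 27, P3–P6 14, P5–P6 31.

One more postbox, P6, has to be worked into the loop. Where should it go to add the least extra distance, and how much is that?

+12 m — insert P6 between P1 and P4.

Insertion cost between consecutive stops i–j is d(i,P6) + d(P6,j) − d(i,j):
  between Hub and P1: 19 + 21 − 6 = 34
  between P1 and P4: 21 + 8 − 17 = 12
  between P4 and P2: 8 + 27 − 19 = 16
  between P2 and P3: 27 + 14 − 21 = 20
  between P3 and P5: 14 + 31 − 17 = 28
  between P5 and Hub: 31 + 19 − 16 = 34
Cheapest insertion is between P1 and P4, adding 12.
New total = 96 + 12 = 108.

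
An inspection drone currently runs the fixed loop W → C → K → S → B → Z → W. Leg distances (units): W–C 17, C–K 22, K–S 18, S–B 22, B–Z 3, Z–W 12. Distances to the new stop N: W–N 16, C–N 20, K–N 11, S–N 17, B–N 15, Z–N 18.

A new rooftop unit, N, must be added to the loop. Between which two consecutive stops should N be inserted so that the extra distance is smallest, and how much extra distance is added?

Insertion cost between consecutive stops i–j is d(i,N) + d(N,j) − d(i,j):
  between W and C: 16 + 20 − 17 = 19
  between C and K: 20 + 11 − 22 = 9
  between K and S: 11 + 17 − 18 = 10
  between S and B: 17 + 15 − 22 = 10
  between B and Z: 15 + 18 − 3 = 30
  between Z and W: 18 + 16 − 12 = 22
Cheapest insertion is between C and K, adding 9.
New total = 94 + 9 = 103.

Minimum extra distance: 9, inserting N between C and K.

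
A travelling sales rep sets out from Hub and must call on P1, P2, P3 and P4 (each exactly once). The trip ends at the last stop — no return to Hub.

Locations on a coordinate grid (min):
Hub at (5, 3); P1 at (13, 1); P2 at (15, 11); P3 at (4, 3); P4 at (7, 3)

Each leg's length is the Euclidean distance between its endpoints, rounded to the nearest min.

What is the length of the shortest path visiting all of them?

20 min — the minimum one-way total.

There are 4! = 24 possible orderings.
Hub - P1 - P2 - P3 - P4: 8+10+14+3 = 35
Hub - P1 - P2 - P4 - P3: 8+10+11+3 = 32
Hub - P1 - P3 - P2 - P4: 8+9+14+11 = 42
Hub - P1 - P3 - P4 - P2: 8+9+3+11 = 31
Hub - P1 - P4 - P2 - P3: 8+6+11+14 = 39
Hub - P1 - P4 - P3 - P2: 8+6+3+14 = 31
Hub - P2 - P1 - P3 - P4: 13+10+9+3 = 35
Hub - P2 - P1 - P4 - P3: 13+10+6+3 = 32
Hub - P2 - P3 - P1 - P4: 13+14+9+6 = 42
Hub - P2 - P3 - P4 - P1: 13+14+3+6 = 36
Hub - P2 - P4 - P1 - P3: 13+11+6+9 = 39
Hub - P2 - P4 - P3 - P1: 13+11+3+9 = 36
Hub - P3 - P1 - P2 - P4: 1+9+10+11 = 31
Hub - P3 - P1 - P4 - P2: 1+9+6+11 = 27
… (10 more)
Hub - P3 - P4 - P1 - P2: 1+3+6+10 = 20  ← best
The minimum is 20.
One shortest path: Hub → P3 → P4 → P1 → P2.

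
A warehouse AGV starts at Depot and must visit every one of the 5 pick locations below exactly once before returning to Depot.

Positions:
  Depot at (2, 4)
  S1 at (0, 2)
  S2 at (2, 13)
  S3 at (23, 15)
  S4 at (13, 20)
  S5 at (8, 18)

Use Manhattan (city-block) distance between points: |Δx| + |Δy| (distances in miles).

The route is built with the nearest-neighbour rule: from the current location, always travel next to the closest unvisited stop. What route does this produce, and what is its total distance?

Nearest-neighbour total = 82 miles; route Depot → S1 → S2 → S5 → S4 → S3 → Depot.

From Depot: distances to unvisited — S1=4, S2=9, S5=20, S4=27, S3=32. Nearest is S1 (4).
From S1: distances to unvisited — S2=13, S5=24, S4=31, S3=36. Nearest is S2 (13).
From S2: distances to unvisited — S5=11, S4=18, S3=23. Nearest is S5 (11).
From S5: distances to unvisited — S4=7, S3=18. Nearest is S4 (7).
From S4: distances to unvisited — S3=15. Nearest is S3 (15).
Return S3→Depot: 32.
Total = 4 + 13 + 11 + 7 + 15 + 32 = 82.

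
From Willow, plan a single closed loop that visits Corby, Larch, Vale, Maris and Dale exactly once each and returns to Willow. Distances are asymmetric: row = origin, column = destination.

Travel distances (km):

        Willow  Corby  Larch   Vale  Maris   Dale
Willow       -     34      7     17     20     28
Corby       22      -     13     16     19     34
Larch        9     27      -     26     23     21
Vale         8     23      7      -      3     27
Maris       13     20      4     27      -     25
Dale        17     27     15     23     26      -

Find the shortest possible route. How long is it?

Shortest round trip = 87 km.

Willow-Corby-Larch-Vale-Maris-Dale-Willow: 34+13+26+3+25+17 = 118
Willow-Corby-Larch-Vale-Dale-Maris-Willow: 34+13+26+27+26+13 = 139
Willow-Corby-Larch-Maris-Vale-Dale-Willow: 34+13+23+27+27+17 = 141
Willow-Corby-Larch-Maris-Dale-Vale-Willow: 34+13+23+25+23+8 = 126
Willow-Corby-Larch-Dale-Vale-Maris-Willow: 34+13+21+23+3+13 = 107
Willow-Corby-Larch-Dale-Maris-Vale-Willow: 34+13+21+26+27+8 = 129
Willow-Corby-Vale-Larch-Maris-Dale-Willow: 34+16+7+23+25+17 = 122
Willow-Corby-Vale-Larch-Dale-Maris-Willow: 34+16+7+21+26+13 = 117
Willow-Corby-Vale-Maris-Larch-Dale-Willow: 34+16+3+4+21+17 = 95
Willow-Corby-Vale-Maris-Dale-Larch-Willow: 34+16+3+25+15+9 = 102
Willow-Corby-Vale-Dale-Larch-Maris-Willow: 34+16+27+15+23+13 = 128
Willow-Corby-Vale-Dale-Maris-Larch-Willow: 34+16+27+26+4+9 = 116
Willow-Corby-Maris-Larch-Vale-Dale-Willow: 34+19+4+26+27+17 = 127
Willow-Corby-Maris-Larch-Dale-Vale-Willow: 34+19+4+21+23+8 = 109
… (106 more)
Willow-Larch-Dale-Corby-Vale-Maris-Willow: 7+21+27+16+3+13 = 87  ← best
The minimum is 87.
One optimal route: Willow → Larch → Dale → Corby → Vale → Maris → Willow.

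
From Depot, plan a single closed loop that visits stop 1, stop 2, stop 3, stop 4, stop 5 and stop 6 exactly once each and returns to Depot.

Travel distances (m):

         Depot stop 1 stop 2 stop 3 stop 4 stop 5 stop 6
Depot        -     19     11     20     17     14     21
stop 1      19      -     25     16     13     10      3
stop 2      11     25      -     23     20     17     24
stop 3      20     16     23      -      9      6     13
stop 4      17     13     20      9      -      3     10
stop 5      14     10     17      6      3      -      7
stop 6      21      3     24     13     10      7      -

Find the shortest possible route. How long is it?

Shortest round trip = 75 m.

There are 360 distinct closed tours to check (reversals are equivalent).
Depot - stop 1 - stop 2 - stop 3 - stop 4 - stop 5 - stop 6 - Depot: 19+25+23+9+3+7+21 = 107
Depot - stop 1 - stop 2 - stop 3 - stop 4 - stop 6 - stop 5 - Depot: 19+25+23+9+10+7+14 = 107
Depot - stop 1 - stop 2 - stop 3 - stop 5 - stop 4 - stop 6 - Depot: 19+25+23+6+3+10+21 = 107
Depot - stop 1 - stop 2 - stop 3 - stop 5 - stop 6 - stop 4 - Depot: 19+25+23+6+7+10+17 = 107
Depot - stop 1 - stop 2 - stop 3 - stop 6 - stop 4 - stop 5 - Depot: 19+25+23+13+10+3+14 = 107
Depot - stop 1 - stop 2 - stop 3 - stop 6 - stop 5 - stop 4 - Depot: 19+25+23+13+7+3+17 = 107
Depot - stop 1 - stop 2 - stop 4 - stop 3 - stop 5 - stop 6 - Depot: 19+25+20+9+6+7+21 = 107
Depot - stop 1 - stop 2 - stop 4 - stop 3 - stop 6 - stop 5 - Depot: 19+25+20+9+13+7+14 = 107
… (352 more)
Depot - stop 1 - stop 6 - stop 3 - stop 4 - stop 5 - stop 2 - Depot: 19+3+13+9+3+17+11 = 75  ← best
The minimum is 75.
One optimal route: Depot → stop 1 → stop 6 → stop 3 → stop 4 → stop 5 → stop 2 → Depot (or its reverse).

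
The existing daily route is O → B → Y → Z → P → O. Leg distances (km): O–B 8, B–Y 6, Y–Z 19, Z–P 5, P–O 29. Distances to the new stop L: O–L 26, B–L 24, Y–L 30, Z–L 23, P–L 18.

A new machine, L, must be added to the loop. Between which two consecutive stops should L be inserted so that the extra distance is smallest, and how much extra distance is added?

Insertion cost between consecutive stops i–j is d(i,L) + d(L,j) − d(i,j):
  between O and B: 26 + 24 − 8 = 42
  between B and Y: 24 + 30 − 6 = 48
  between Y and Z: 30 + 23 − 19 = 34
  between Z and P: 23 + 18 − 5 = 36
  between P and O: 18 + 26 − 29 = 15
Cheapest insertion is between P and O, adding 15.
New total = 67 + 15 = 82.

Adding 15 km by placing L on the P–O leg.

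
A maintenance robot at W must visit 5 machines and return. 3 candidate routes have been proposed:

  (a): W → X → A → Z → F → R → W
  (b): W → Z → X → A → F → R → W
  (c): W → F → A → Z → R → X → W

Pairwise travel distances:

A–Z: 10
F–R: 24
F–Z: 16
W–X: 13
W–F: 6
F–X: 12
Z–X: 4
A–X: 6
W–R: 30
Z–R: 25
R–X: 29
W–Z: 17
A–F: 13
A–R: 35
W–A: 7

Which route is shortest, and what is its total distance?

Shortest is (b), total 94.

(a): 13 + 6 + 10 + 16 + 24 + 30 = 99
(b): 17 + 4 + 6 + 13 + 24 + 30 = 94
(c): 6 + 13 + 10 + 25 + 29 + 13 = 96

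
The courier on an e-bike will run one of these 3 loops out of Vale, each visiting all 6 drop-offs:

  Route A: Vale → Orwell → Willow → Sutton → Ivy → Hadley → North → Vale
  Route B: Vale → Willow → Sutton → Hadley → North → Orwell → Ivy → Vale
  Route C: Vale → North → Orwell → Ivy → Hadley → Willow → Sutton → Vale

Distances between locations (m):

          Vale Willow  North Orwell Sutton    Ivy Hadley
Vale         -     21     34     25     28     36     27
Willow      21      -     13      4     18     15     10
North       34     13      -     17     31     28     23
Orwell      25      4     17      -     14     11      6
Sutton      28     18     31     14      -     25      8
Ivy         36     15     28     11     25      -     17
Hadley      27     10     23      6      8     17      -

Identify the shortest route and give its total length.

134 m — Route B is the shortest.

Route A: 25 + 4 + 18 + 25 + 17 + 23 + 34 = 146
Route B: 21 + 18 + 8 + 23 + 17 + 11 + 36 = 134
Route C: 34 + 17 + 11 + 17 + 10 + 18 + 28 = 135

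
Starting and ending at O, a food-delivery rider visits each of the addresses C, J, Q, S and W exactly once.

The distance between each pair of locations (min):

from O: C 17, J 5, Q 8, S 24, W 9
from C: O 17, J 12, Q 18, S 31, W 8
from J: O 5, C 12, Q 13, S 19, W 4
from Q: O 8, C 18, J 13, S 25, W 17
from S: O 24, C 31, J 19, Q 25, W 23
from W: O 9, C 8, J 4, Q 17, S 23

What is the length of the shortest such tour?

There are 60 distinct closed tours to check (reversals are equivalent).
O→C→J→Q→S→W→O: 17+12+13+25+23+9 = 99
O→C→J→Q→W→S→O: 17+12+13+17+23+24 = 106
O→C→J→S→Q→W→O: 17+12+19+25+17+9 = 99
O→C→J→S→W→Q→O: 17+12+19+23+17+8 = 96
O→C→J→W→Q→S→O: 17+12+4+17+25+24 = 99
O→C→J→W→S→Q→O: 17+12+4+23+25+8 = 89
O→C→Q→J→S→W→O: 17+18+13+19+23+9 = 99
O→C→Q→J→W→S→O: 17+18+13+4+23+24 = 99
O→C→Q→S→J→W→O: 17+18+25+19+4+9 = 92
O→C→Q→S→W→J→O: 17+18+25+23+4+5 = 92
O→C→Q→W→J→S→O: 17+18+17+4+19+24 = 99
O→C→Q→W→S→J→O: 17+18+17+23+19+5 = 99
O→C→S→J→Q→W→O: 17+31+19+13+17+9 = 106
O→C→S→J→W→Q→O: 17+31+19+4+17+8 = 96
… (46 more)
O→C→W→J→S→Q→O: 17+8+4+19+25+8 = 81  ← best
The minimum is 81.
One optimal route: O → C → W → J → S → Q → O (or its reverse).

Minimum total distance: 81 min.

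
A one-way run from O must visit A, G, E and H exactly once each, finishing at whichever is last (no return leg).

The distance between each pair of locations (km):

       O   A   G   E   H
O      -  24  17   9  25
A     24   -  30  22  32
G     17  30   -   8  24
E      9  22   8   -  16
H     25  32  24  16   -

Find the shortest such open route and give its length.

There are 4! = 24 possible orderings.
O → A → G → E → H: 24+30+8+16 = 78
O → A → G → H → E: 24+30+24+16 = 94
O → A → E → G → H: 24+22+8+24 = 78
O → A → E → H → G: 24+22+16+24 = 86
O → A → H → G → E: 24+32+24+8 = 88
O → A → H → E → G: 24+32+16+8 = 80
O → G → A → E → H: 17+30+22+16 = 85
O → G → A → H → E: 17+30+32+16 = 95
O → G → E → A → H: 17+8+22+32 = 79
O → G → E → H → A: 17+8+16+32 = 73
O → G → H → A → E: 17+24+32+22 = 95
O → G → H → E → A: 17+24+16+22 = 79
O → E → A → G → H: 9+22+30+24 = 85
O → E → A → H → G: 9+22+32+24 = 87
… (10 more)
The minimum is 73.
One shortest path: O → G → E → H → A.

73 km — the minimum one-way total.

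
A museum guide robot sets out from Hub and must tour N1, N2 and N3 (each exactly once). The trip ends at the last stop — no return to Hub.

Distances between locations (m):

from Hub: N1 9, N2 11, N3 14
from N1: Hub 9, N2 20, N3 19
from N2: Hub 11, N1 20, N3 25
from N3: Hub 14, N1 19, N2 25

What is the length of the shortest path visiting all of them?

Shortest open route: 50 m.

There are 3! = 6 possible orderings.
Hub → N1 → N2 → N3: 9+20+25 = 54
Hub → N1 → N3 → N2: 9+19+25 = 53
Hub → N2 → N1 → N3: 11+20+19 = 50
Hub → N2 → N3 → N1: 11+25+19 = 55
Hub → N3 → N1 → N2: 14+19+20 = 53
Hub → N3 → N2 → N1: 14+25+20 = 59
The minimum is 50.
One shortest path: Hub → N2 → N1 → N3.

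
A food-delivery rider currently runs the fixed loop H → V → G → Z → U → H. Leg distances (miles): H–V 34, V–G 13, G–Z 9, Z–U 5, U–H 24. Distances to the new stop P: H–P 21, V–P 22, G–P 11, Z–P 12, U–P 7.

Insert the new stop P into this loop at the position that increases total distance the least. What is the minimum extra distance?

Insertion cost between consecutive stops i–j is d(i,P) + d(P,j) − d(i,j):
  between H and V: 21 + 22 − 34 = 9
  between V and G: 22 + 11 − 13 = 20
  between G and Z: 11 + 12 − 9 = 14
  between Z and U: 12 + 7 − 5 = 14
  between U and H: 7 + 21 − 24 = 4
Cheapest insertion is between U and H, adding 4.
New total = 85 + 4 = 89.

Minimum extra distance: 4 miles, inserting P between U and H.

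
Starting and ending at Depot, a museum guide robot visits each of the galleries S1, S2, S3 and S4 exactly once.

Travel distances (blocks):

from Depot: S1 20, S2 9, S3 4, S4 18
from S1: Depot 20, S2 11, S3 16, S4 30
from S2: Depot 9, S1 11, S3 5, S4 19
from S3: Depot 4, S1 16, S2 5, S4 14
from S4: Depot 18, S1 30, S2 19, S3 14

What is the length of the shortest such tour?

With 4 stops there are 4!/2 = 12 distinct round trips (a route and its reverse cost the same).
Depot - S1 - S2 - S3 - S4 - Depot: 20+11+5+14+18 = 68
Depot - S1 - S2 - S4 - S3 - Depot: 20+11+19+14+4 = 68
Depot - S1 - S3 - S2 - S4 - Depot: 20+16+5+19+18 = 78
Depot - S1 - S3 - S4 - S2 - Depot: 20+16+14+19+9 = 78
Depot - S1 - S4 - S2 - S3 - Depot: 20+30+19+5+4 = 78
Depot - S1 - S4 - S3 - S2 - Depot: 20+30+14+5+9 = 78
Depot - S2 - S1 - S3 - S4 - Depot: 9+11+16+14+18 = 68
Depot - S2 - S1 - S4 - S3 - Depot: 9+11+30+14+4 = 68
Depot - S2 - S3 - S1 - S4 - Depot: 9+5+16+30+18 = 78
Depot - S2 - S4 - S1 - S3 - Depot: 9+19+30+16+4 = 78
Depot - S3 - S1 - S2 - S4 - Depot: 4+16+11+19+18 = 68
Depot - S3 - S2 - S1 - S4 - Depot: 4+5+11+30+18 = 68
The minimum is 68.
One optimal route: Depot → S1 → S2 → S3 → S4 → Depot (or its reverse).

68 blocks — the shortest possible round trip.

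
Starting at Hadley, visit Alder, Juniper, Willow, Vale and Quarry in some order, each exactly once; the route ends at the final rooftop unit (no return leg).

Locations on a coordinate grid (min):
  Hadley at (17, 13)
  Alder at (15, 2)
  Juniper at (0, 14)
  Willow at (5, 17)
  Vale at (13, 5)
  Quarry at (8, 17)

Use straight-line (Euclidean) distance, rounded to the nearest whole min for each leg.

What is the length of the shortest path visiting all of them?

There are 5! = 120 possible orderings.
Hadley→Alder→Juniper→Willow→Vale→Quarry: 11+19+6+14+13 = 63
Hadley→Alder→Juniper→Willow→Quarry→Vale: 11+19+6+3+13 = 52
Hadley→Alder→Juniper→Vale→Willow→Quarry: 11+19+16+14+3 = 63
Hadley→Alder→Juniper→Vale→Quarry→Willow: 11+19+16+13+3 = 62
Hadley→Alder→Juniper→Quarry→Willow→Vale: 11+19+9+3+14 = 56
Hadley→Alder→Juniper→Quarry→Vale→Willow: 11+19+9+13+14 = 66
Hadley→Alder→Willow→Juniper→Vale→Quarry: 11+18+6+16+13 = 64
Hadley→Alder→Willow→Juniper→Quarry→Vale: 11+18+6+9+13 = 57
Hadley→Alder→Willow→Vale→Juniper→Quarry: 11+18+14+16+9 = 68
Hadley→Alder→Willow→Vale→Quarry→Juniper: 11+18+14+13+9 = 65
Hadley→Alder→Willow→Quarry→Juniper→Vale: 11+18+3+9+16 = 57
Hadley→Alder→Willow→Quarry→Vale→Juniper: 11+18+3+13+16 = 61
Hadley→Alder→Vale→Juniper→Willow→Quarry: 11+4+16+6+3 = 40
Hadley→Alder→Vale→Juniper→Quarry→Willow: 11+4+16+9+3 = 43
… (106 more)
Hadley→Alder→Vale→Quarry→Willow→Juniper: 11+4+13+3+6 = 37  ← best
The minimum is 37.
One shortest path: Hadley → Alder → Vale → Quarry → Willow → Juniper.

37 min — the minimum one-way total.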